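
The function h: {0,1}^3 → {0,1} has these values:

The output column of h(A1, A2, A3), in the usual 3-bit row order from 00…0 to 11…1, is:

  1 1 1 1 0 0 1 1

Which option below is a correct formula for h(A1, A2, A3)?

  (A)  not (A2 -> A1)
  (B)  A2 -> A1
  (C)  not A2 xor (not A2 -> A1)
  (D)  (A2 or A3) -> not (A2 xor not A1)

(A) disagrees with h on (0,0,0) (formula → 0, table → 1); rule it out.
(B) disagrees with h on (0,1,0) (formula → 0, table → 1); rule it out.
(D) disagrees with h on (0,0,1) (formula → 0, table → 1); rule it out.
(C) is the remaining candidate, and it agrees with h on all 8 inputs.

C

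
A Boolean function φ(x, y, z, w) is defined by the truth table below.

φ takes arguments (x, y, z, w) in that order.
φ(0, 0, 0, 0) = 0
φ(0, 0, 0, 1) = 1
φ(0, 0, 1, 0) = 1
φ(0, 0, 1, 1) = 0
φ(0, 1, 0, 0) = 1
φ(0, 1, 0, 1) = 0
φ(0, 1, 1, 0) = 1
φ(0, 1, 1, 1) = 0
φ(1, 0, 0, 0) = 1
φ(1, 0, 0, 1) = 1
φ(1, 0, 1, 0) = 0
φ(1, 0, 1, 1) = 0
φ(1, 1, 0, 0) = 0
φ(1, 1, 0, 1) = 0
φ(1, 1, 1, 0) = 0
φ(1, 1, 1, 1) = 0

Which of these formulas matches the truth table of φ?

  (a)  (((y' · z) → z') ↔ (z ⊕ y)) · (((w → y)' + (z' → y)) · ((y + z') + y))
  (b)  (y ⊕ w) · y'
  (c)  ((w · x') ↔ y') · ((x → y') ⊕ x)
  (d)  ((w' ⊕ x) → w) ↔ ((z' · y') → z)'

(a) disagrees with φ on (0,0,0,1) (formula → 0, table → 1); rule it out.
(b) disagrees with φ on (0,0,1,0) (formula → 0, table → 1); rule it out.
(c) disagrees with φ on (0,0,1,0) (formula → 0, table → 1); rule it out.
Only (d) survives; checking it on all 16 rows confirms it matches φ.

d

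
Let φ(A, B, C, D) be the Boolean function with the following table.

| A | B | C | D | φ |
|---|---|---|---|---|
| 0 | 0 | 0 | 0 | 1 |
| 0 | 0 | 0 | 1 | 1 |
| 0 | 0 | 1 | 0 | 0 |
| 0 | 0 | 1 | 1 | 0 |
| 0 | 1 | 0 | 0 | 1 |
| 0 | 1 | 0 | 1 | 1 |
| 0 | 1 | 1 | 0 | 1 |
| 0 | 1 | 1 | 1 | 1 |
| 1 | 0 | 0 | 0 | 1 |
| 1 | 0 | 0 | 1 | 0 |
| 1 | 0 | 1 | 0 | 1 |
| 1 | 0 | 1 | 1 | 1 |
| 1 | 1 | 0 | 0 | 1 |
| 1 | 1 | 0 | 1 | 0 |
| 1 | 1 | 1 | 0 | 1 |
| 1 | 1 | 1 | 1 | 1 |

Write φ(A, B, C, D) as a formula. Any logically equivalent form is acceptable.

φ(A, B, C, D) = ~((((((~A & ~B) & C) & ~D) | (((~A & ~B) & C) & D)) | (((A & ~B) & ~C) & D)) | (((A & B) & ~C) & D))

φ is 0 on only 4 rows — (0,0,1,0), (0,0,1,1), (1,0,0,1), (1,1,0,1). Writing each as a minterm (¬A·¬B·C·¬D, ¬A·¬B·C·D, A·¬B·¬C·D, A·B·¬C·D) and OR-ing them characterizes exactly where φ=0, so φ is the negation of that disjunction.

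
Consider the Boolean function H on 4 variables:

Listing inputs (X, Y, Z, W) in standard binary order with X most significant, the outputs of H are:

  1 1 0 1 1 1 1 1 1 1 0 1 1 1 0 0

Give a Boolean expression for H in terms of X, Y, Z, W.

H(X, Y, Z, W) = ¬((((((¬X ∧ ¬Y) ∧ Z) ∧ ¬W) ∨ (((X ∧ ¬Y) ∧ Z) ∧ ¬W)) ∨ (((X ∧ Y) ∧ Z) ∧ ¬W)) ∨ (((X ∧ Y) ∧ Z) ∧ W))

There are just 4 zero rows: (0,0,1,0), (1,0,1,0), (1,1,1,0), (1,1,1,1). Their minterms are ¬X·¬Y·Z·¬W, X·¬Y·Z·¬W, X·Y·Z·¬W, X·Y·Z·W; the OR of those covers precisely the 0-outputs, and negating it yields H.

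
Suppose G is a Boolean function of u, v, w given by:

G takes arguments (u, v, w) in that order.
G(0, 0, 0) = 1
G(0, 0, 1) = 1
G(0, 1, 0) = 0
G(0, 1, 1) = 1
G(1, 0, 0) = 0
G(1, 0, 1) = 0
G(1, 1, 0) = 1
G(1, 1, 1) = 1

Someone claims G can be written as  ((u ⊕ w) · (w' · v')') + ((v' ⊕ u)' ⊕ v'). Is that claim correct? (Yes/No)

Evaluate ((u ⊕ w) · (w' · v')') + ((v' ⊕ u)' ⊕ v') on each row and compare to G:
  u=0, v=0, w=0: formula gives 1, G = 1 ✓
  u=0, v=0, w=1: formula gives 1, G = 1 ✓
  u=0, v=1, w=0: formula gives 1, but G = 0 ✗
A single disagreement suffices: at (0,1,0) they differ, so the formula does not compute G.

No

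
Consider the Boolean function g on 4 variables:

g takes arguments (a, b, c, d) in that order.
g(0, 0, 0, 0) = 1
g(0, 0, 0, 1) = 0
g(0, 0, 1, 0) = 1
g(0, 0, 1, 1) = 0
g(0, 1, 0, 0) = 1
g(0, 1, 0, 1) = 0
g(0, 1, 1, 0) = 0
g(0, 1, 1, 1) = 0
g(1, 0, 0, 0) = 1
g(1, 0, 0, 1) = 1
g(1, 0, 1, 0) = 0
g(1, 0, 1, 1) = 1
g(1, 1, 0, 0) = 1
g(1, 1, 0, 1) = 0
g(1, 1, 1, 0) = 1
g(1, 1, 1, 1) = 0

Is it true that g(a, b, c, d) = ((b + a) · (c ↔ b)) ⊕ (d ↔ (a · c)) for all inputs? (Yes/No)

No

Check the formula against g row by row:
  a=0, b=0, c=0, d=0: formula gives 1, g = 1 ✓
  a=0, b=0, c=0, d=1: formula gives 0, g = 0 ✓
  a=0, b=0, c=1, d=0: formula gives 1, g = 1 ✓
  a=0, b=0, c=1, d=1: formula gives 0, g = 0 ✓
  …
  a=0, b=1, c=1, d=1: formula gives 1, but g = 0 ✗
Row (0,1,1,1) is a counterexample, so the formula is not equivalent to g.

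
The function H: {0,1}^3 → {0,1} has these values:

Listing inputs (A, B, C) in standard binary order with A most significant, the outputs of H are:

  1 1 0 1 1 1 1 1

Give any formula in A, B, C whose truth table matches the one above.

H(A, B, C) = NOT ((NOT A AND B) AND NOT C)

Only row (0,1,0) gives 0. So H is 1 everywhere except there — the complement of the minterm ¬A·B·¬C.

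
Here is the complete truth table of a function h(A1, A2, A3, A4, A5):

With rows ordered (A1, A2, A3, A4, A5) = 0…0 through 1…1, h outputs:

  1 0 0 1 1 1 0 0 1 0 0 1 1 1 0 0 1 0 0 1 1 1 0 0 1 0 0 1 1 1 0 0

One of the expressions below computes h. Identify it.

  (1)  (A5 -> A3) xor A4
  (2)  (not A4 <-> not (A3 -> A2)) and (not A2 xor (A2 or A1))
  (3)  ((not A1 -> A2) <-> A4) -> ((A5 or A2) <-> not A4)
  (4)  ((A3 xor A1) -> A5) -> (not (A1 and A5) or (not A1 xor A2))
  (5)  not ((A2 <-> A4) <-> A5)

1

(2) disagrees with h on (0,0,0,0,0) (formula → 0, table → 1); rule it out.
(3) disagrees with h on (0,0,0,0,0) (formula → 0, table → 1); rule it out.
(4) disagrees with h on (0,0,0,0,1) (formula → 1, table → 0); rule it out.
(5) disagrees with h on (0,0,1,0,1) (formula → 0, table → 1); rule it out.
Only (1) survives; checking it on all 32 rows confirms it matches h.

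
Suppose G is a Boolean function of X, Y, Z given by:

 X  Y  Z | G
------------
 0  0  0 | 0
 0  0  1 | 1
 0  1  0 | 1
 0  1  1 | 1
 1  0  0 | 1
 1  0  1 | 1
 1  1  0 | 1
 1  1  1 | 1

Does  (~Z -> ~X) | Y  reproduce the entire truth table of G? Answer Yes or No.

No

Test each input against both G and the formula:
  X=0, Y=0, Z=0: formula gives 1, but G = 0 ✗
A single disagreement suffices: at (0,0,0) they differ, so the formula does not compute G.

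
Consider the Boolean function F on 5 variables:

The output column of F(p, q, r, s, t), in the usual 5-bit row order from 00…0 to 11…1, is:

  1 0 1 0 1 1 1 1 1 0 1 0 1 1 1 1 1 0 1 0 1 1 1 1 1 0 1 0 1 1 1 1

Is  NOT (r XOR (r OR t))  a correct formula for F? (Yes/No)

Check the formula against F row by row:
  p=0, q=0, r=0, s=0, t=0: formula gives 1, F = 1 ✓
  p=0, q=0, r=0, s=0, t=1: formula gives 0, F = 0 ✓
  p=0, q=0, r=0, s=1, t=0: formula gives 1, F = 1 ✓
  p=0, q=0, r=0, s=1, t=1: formula gives 0, F = 0 ✓
  …and likewise for the remaining 28 rows.
No disagreement on any input; they are logically equivalent.

Yes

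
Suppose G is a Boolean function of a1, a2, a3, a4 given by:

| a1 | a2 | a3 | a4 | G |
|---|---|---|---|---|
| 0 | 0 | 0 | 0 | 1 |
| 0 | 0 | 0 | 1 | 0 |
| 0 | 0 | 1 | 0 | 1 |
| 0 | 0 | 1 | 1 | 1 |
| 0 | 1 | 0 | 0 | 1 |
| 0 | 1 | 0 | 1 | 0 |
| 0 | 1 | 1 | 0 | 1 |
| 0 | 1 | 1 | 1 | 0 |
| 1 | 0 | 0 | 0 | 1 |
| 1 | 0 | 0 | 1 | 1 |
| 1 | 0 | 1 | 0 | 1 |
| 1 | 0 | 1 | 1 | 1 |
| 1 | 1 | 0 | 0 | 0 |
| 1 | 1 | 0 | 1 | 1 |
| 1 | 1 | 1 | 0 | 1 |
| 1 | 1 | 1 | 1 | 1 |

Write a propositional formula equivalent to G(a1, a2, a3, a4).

G is 0 on only 4 rows — (0,0,0,1), (0,1,0,1), (0,1,1,1), (1,1,0,0). Writing each as a minterm (¬a1·¬a2·¬a3·a4, ¬a1·a2·¬a3·a4, ¬a1·a2·a3·a4, a1·a2·¬a3·¬a4) and OR-ing them characterizes exactly where G=0, so G is the negation of that disjunction.

G(a1, a2, a3, a4) = ~((((((~a1 & ~a2) & ~a3) & a4) | (((~a1 & a2) & ~a3) & a4)) | (((~a1 & a2) & a3) & a4)) | (((a1 & a2) & ~a3) & ~a4))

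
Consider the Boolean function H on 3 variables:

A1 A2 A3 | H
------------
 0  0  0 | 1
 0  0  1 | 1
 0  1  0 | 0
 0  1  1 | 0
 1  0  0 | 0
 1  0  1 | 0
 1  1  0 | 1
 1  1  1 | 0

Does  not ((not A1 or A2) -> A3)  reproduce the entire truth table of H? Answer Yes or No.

Evaluate not ((not A1 or A2) -> A3) on each row and compare to H:
  A1=0, A2=0, A3=0: formula gives 1, H = 1 ✓
  A1=0, A2=0, A3=1: formula gives 0, but H = 1 ✗
Since they disagree at (0,0,1), the expression is not a correct formula for H.

No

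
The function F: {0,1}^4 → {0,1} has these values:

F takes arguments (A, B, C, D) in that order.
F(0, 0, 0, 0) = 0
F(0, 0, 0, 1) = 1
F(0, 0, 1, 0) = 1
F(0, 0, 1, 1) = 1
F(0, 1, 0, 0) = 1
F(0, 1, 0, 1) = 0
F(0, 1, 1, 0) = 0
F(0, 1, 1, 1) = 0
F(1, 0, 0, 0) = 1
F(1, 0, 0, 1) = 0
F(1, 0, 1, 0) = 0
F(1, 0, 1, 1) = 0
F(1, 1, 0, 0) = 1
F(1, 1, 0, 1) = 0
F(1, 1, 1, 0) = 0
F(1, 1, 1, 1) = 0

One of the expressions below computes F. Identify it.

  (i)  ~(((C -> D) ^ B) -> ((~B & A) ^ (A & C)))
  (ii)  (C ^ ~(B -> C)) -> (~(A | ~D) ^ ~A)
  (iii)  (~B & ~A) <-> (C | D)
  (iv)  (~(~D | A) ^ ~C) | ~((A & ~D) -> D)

(i): at (0,0,0,0) it gives 1, but F = 0 — eliminated.
(ii): at (0,0,0,0) it gives 1, but F = 0 — eliminated.
(iv): at (0,0,0,0) it gives 1, but F = 0 — eliminated.
(iii) is the remaining candidate, and it agrees with F on all 16 inputs.

iii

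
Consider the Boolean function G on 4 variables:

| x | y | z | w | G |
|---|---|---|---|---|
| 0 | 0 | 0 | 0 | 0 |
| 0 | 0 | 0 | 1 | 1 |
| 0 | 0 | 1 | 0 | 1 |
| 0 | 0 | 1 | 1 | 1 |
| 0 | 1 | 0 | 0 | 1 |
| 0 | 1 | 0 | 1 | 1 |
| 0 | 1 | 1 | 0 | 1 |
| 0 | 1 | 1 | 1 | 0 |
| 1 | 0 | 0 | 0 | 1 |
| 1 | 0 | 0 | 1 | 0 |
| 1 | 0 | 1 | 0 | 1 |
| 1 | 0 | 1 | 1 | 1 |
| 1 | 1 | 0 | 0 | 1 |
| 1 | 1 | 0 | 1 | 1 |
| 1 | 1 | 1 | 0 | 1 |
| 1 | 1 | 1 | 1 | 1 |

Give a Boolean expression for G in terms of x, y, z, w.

The 0-rows are (0,0,0,0), (0,1,1,1), (1,0,0,1). Take each as a conjunction (¬x·¬y·¬z·¬w, ¬x·y·z·w, x·¬y·¬z·w), form their disjunction, and complement — that gives a formula that is 1 everywhere G is.

G(x, y, z, w) = (((((x' · y') · z') · w') + (((x' · y) · z) · w)) + (((x · y') · z') · w))'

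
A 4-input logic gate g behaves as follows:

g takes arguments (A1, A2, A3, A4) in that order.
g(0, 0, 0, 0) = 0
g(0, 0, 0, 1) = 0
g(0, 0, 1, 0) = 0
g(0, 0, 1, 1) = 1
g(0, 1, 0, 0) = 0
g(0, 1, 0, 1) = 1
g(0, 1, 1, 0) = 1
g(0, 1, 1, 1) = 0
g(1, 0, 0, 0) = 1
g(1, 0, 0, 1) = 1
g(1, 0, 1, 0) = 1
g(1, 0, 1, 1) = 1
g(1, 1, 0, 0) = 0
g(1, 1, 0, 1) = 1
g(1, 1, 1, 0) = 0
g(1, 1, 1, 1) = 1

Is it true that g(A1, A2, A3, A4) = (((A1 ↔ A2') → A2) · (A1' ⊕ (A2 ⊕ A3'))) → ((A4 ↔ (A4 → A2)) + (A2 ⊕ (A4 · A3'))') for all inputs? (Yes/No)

No

Test each input against both g and the formula:
  A1=0, A2=0, A3=0, A4=0: formula gives 1, but g = 0 ✗
Row (0,0,0,0) is a counterexample, so the formula is not equivalent to g.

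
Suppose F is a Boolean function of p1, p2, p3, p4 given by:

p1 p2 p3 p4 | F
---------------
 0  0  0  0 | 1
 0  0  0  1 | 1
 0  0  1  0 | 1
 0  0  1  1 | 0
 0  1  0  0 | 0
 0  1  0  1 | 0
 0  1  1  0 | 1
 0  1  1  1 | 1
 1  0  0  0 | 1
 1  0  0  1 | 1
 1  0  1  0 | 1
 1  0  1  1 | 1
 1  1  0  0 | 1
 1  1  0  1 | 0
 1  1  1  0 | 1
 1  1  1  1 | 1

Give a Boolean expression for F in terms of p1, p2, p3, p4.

F(p1, p2, p3, p4) = ((((((p1' · p2') · p3) · p4) + (((p1' · p2) · p3') · p4')) + (((p1' · p2) · p3') · p4)) + (((p1 · p2) · p3') · p4))'

The 0-rows are (0,0,1,1), (0,1,0,0), (0,1,0,1), (1,1,0,1). Take each as a conjunction (¬p1·¬p2·p3·p4, ¬p1·p2·¬p3·¬p4, ¬p1·p2·¬p3·p4, p1·p2·¬p3·p4), form their disjunction, and complement — that gives a formula that is 1 everywhere F is.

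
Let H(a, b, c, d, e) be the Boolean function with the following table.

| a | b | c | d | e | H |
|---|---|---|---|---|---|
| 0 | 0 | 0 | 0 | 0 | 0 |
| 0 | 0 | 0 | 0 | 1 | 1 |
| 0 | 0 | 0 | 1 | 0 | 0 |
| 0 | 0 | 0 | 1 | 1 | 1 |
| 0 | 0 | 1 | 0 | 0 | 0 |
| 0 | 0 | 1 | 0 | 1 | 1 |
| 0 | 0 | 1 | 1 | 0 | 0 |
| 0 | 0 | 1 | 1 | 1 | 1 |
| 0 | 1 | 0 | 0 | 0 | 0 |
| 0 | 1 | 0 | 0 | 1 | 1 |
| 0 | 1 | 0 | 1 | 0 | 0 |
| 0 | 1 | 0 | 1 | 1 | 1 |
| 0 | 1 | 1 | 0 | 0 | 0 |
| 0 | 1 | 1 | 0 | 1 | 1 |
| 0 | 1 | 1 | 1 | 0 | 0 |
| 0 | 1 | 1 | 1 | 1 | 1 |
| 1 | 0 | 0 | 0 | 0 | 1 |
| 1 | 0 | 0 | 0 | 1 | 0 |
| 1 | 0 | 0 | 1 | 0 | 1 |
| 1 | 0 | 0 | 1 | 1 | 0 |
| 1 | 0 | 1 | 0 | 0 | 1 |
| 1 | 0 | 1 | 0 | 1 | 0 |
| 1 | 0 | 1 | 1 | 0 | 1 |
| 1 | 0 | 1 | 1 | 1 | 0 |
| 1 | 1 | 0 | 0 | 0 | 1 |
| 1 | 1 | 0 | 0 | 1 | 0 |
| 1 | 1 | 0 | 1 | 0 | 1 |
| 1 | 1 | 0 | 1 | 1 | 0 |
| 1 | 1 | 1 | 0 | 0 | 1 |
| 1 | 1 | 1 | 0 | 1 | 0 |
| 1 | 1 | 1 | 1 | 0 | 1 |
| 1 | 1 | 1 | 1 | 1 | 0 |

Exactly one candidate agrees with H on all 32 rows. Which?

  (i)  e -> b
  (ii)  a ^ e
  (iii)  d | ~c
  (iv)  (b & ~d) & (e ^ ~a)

ii

(i): at (0,0,0,0,0) it gives 1, but H = 0 — eliminated.
(iii): at (0,0,0,0,0) it gives 1, but H = 0 — eliminated.
(iv): at (0,0,0,0,1) it gives 0, but H = 1 — eliminated.
(ii) is the remaining candidate, and it agrees with H on all 32 inputs.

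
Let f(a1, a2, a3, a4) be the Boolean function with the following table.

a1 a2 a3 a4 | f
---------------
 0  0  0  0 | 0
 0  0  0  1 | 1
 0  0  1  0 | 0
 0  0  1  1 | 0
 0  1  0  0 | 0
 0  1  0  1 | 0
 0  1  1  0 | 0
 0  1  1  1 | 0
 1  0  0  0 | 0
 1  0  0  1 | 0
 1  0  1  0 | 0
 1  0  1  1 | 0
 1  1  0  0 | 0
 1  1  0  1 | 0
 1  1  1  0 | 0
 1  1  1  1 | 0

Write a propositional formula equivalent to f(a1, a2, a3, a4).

Only row (0,0,0,1) gives 1. That row's minterm ¬a1·¬a2·¬a3·a4 is f directly.

f(a1, a2, a3, a4) = ((NOT a1 AND NOT a2) AND NOT a3) AND a4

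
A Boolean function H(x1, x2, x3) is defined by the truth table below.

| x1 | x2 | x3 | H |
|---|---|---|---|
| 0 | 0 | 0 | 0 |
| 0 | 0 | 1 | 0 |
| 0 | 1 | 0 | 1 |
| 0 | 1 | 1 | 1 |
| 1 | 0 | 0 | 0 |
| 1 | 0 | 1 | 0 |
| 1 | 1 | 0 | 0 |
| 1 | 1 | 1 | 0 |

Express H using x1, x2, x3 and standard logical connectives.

Collect the rows where H=1 — (0,1,0), (0,1,1) — and write one minterm per row: ¬x1·x2·¬x3, ¬x1·x2·x3. Their union (logical OR) reproduces the table exactly.

H(x1, x2, x3) = ((¬x1 ∧ x2) ∧ ¬x3) ∨ ((¬x1 ∧ x2) ∧ x3)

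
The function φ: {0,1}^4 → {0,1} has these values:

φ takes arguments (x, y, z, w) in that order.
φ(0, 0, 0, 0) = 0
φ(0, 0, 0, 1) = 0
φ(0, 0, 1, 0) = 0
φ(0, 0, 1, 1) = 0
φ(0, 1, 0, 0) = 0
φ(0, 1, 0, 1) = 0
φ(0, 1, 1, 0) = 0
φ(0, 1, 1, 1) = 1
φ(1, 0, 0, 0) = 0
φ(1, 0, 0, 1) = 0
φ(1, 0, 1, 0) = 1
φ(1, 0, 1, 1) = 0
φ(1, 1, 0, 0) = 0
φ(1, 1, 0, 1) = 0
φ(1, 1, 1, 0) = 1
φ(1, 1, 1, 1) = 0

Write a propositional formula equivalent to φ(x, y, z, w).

The 1-rows are (0,1,1,1), (1,0,1,0), (1,1,1,0). Each contributes one minterm — ¬x·y·z·w; x·¬y·z·¬w; x·y·z·¬w — and their disjunction is a sum-of-products form of φ.

φ(x, y, z, w) = ((((not x and y) and z) and w) or (((x and not y) and z) and not w)) or (((x and y) and z) and not w)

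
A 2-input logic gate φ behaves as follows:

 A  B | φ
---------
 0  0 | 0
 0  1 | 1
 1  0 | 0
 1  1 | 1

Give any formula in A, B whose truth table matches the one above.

The output simply equals B.

φ(A, B) = B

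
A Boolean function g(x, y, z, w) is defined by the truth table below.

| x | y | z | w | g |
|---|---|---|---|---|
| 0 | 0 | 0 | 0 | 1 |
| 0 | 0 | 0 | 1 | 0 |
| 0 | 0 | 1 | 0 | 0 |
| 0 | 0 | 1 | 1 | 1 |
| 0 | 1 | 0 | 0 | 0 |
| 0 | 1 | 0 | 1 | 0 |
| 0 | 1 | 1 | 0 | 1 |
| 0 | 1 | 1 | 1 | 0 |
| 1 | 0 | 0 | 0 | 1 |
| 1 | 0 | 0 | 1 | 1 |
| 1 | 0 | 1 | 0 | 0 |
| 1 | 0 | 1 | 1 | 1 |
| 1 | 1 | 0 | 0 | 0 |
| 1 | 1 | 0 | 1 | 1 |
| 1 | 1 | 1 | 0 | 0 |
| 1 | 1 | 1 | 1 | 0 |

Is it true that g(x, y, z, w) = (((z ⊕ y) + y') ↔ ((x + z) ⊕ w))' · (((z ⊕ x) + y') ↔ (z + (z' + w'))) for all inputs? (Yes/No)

Evaluate (((z ⊕ y) + y') ↔ ((x + z) ⊕ w))' · (((z ⊕ x) + y') ↔ (z + (z' + w'))) on each row and compare to g:
  x=0, y=0, z=0, w=0: formula gives 1, g = 1 ✓
  x=0, y=0, z=0, w=1: formula gives 0, g = 0 ✓
  x=0, y=0, z=1, w=0: formula gives 0, g = 0 ✓
  x=0, y=0, z=1, w=1: formula gives 1, g = 1 ✓
  …
  x=1, y=0, z=0, w=0: formula gives 0, but g = 1 ✗
Since they disagree at (1,0,0,0), the expression is not a correct formula for g.

No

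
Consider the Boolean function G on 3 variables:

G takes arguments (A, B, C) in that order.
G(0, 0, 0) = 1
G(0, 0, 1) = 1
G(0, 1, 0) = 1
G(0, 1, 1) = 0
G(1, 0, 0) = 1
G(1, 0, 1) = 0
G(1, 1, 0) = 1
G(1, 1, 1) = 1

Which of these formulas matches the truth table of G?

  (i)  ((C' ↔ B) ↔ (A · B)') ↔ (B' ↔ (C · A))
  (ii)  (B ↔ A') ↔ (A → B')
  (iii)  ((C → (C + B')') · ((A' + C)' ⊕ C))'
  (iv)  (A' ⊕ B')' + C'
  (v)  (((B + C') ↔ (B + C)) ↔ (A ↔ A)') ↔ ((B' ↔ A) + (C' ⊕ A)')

iv

(i) fails at (0,0,1): the formula yields 0, G is 1.
(ii) fails at (0,0,0): the formula yields 0, G is 1.
(iii) fails at (0,1,1): the formula yields 1, G is 0.
(v) fails at (0,0,0): the formula yields 0, G is 1.
Only (iv) survives; checking it on all 8 rows confirms it matches G.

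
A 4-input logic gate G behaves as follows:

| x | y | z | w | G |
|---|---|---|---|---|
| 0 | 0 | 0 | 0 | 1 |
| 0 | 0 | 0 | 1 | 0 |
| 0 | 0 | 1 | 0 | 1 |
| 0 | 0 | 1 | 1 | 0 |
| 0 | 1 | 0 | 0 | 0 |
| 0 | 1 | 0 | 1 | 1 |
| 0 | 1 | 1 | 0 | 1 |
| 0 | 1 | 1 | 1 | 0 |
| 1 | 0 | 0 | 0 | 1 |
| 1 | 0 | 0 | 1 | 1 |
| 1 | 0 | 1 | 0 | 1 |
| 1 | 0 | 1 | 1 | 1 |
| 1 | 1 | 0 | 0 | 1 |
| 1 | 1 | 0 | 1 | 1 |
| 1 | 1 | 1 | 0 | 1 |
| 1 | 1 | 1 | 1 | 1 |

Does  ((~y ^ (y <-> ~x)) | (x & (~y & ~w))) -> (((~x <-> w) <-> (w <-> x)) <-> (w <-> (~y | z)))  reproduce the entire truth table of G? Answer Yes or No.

Yes

Evaluate ((~y ^ (y <-> ~x)) | (x & (~y & ~w))) -> (((~x <-> w) <-> (w <-> x)) <-> (w <-> (~y | z))) on each row and compare to G:
  x=0, y=0, z=0, w=0: formula gives 1, G = 1 ✓
  x=0, y=0, z=0, w=1: formula gives 0, G = 0 ✓
  x=0, y=0, z=1, w=0: formula gives 1, G = 1 ✓
  x=0, y=0, z=1, w=1: formula gives 0, G = 0 ✓
  …and likewise for the remaining 12 rows.
No disagreement on any input; they are logically equivalent.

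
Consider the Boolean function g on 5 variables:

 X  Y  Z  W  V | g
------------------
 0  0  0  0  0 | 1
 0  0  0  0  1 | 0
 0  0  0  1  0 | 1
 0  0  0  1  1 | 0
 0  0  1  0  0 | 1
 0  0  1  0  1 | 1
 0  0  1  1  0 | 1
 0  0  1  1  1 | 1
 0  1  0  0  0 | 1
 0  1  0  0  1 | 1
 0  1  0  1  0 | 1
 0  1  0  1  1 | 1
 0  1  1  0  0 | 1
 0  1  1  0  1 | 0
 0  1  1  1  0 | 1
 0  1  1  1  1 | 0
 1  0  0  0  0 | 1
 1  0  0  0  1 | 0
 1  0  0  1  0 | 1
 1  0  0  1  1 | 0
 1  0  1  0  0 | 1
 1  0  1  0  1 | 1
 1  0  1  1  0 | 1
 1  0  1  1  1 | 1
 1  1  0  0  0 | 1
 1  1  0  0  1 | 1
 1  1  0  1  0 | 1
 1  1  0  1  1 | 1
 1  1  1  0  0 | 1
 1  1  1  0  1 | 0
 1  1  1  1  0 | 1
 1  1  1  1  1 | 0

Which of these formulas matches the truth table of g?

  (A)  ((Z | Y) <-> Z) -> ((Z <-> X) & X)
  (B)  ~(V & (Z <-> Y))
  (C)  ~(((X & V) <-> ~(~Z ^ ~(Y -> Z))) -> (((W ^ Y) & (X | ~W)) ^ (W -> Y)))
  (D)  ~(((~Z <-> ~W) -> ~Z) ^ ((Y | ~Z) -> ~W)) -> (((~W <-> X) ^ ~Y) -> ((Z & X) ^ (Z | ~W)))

(A): at (0,0,0,0,0) it gives 0, but g = 1 — eliminated.
(C): at (0,0,0,0,0) it gives 0, but g = 1 — eliminated.
(D): at (0,0,0,0,1) it gives 1, but g = 0 — eliminated.
(B) is the remaining candidate, and it agrees with g on all 32 inputs.

B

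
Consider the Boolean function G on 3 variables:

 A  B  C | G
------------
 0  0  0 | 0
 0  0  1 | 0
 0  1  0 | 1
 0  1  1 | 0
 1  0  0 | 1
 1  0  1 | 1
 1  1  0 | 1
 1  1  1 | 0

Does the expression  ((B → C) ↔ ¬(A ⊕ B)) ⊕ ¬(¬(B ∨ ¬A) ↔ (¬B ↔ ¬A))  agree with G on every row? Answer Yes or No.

Yes

Check the formula against G row by row:
  A=0, B=0, C=0: formula gives 0, G = 0 ✓
  A=0, B=0, C=1: formula gives 0, G = 0 ✓
  A=0, B=1, C=0: formula gives 1, G = 1 ✓
  A=0, B=1, C=1: formula gives 0, G = 0 ✓
  A=1, B=0, C=0: formula gives 1, G = 1 ✓
  … (the remaining 3 rows also agree.)
All 8 rows match — the expression computes G exactly.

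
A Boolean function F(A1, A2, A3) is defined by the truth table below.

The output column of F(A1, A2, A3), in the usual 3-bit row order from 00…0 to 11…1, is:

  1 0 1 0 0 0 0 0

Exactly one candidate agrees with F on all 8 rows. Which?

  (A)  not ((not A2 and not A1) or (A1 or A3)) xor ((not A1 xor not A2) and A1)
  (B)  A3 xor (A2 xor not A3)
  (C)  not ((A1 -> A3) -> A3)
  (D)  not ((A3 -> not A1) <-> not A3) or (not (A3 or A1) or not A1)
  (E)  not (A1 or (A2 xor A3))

C

(A) disagrees with F on (0,0,0) (formula → 0, table → 1); rule it out.
(B) disagrees with F on (0,0,1) (formula → 1, table → 0); rule it out.
(D) disagrees with F on (0,0,1) (formula → 1, table → 0); rule it out.
(E) disagrees with F on (0,1,0) (formula → 0, table → 1); rule it out.
Only (C) survives; checking it on all 8 rows confirms it matches F.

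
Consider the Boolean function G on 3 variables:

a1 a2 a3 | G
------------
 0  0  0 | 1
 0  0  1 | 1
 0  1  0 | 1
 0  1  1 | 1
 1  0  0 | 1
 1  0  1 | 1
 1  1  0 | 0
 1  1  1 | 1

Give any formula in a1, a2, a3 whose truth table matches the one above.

Only row (1,1,0) gives 0. So G is 1 everywhere except there — the complement of the minterm a1·a2·¬a3.

G(a1, a2, a3) = ~((a1 & a2) & ~a3)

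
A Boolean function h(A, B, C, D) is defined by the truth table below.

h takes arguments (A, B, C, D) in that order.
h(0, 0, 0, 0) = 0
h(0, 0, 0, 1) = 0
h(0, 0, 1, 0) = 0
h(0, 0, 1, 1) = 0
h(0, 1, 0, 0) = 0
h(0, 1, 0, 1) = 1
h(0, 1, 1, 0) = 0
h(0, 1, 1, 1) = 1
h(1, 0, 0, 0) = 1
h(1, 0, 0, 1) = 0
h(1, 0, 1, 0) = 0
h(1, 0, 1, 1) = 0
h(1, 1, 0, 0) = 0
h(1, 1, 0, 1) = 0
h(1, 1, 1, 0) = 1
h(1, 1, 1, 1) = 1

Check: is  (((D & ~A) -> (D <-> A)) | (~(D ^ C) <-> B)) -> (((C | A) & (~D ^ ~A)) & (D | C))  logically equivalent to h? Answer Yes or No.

Evaluate (((D & ~A) -> (D <-> A)) | (~(D ^ C) <-> B)) -> (((C | A) & (~D ^ ~A)) & (D | C)) on each row and compare to h:
  A=0, B=0, C=0, D=0: formula gives 0, h = 0 ✓
  A=0, B=0, C=0, D=1: formula gives 0, h = 0 ✓
  A=0, B=0, C=1, D=0: formula gives 0, h = 0 ✓
  A=0, B=0, C=1, D=1: formula gives 1, but h = 0 ✗
A single disagreement suffices: at (0,0,1,1) they differ, so the formula does not compute h.

No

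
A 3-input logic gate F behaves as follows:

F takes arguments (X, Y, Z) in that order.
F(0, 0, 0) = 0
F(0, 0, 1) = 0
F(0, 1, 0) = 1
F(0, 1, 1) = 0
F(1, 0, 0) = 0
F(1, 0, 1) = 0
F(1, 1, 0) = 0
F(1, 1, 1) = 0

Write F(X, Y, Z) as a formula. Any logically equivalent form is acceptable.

F(X, Y, Z) = (X' · Y) · Z'

Only row (0,1,0) gives 1. That row's minterm ¬X·Y·¬Z is F directly.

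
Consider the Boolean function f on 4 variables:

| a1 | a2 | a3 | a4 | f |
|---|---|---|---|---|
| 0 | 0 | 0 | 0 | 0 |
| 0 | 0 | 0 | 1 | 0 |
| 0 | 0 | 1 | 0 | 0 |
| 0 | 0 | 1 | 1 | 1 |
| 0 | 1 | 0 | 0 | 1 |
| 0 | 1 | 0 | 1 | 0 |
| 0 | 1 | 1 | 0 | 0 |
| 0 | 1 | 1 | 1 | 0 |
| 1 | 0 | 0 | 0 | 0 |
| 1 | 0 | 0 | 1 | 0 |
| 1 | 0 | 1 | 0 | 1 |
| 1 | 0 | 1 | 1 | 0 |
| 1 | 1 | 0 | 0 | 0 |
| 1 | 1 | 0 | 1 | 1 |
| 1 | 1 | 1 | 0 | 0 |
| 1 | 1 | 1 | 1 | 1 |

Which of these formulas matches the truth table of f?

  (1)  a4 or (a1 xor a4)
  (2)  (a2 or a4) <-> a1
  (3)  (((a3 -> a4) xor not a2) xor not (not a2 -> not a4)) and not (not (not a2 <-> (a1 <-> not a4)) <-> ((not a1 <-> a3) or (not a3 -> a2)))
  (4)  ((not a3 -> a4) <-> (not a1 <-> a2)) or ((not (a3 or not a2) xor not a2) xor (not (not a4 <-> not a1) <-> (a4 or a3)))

3

(1) fails at (0,0,0,1): the formula yields 1, f is 0.
(2) fails at (0,0,0,0): the formula yields 1, f is 0.
(4) fails at (0,0,0,0): the formula yields 1, f is 0.
(3) is the remaining candidate, and it agrees with f on all 16 inputs.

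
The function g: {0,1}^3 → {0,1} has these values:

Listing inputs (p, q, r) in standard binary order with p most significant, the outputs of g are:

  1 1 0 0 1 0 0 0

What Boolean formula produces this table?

g(p, q, r) = (((p' · q') · r') + ((p' · q') · r)) + ((p · q') · r')

g=1 on 3 inputs: (0,0,0), (0,0,1), (1,0,0). Reading each as a conjunction of literals (¬p·¬q·¬r, ¬p·¬q·r, p·¬q·¬r) and taking the OR gives the canonical DNF.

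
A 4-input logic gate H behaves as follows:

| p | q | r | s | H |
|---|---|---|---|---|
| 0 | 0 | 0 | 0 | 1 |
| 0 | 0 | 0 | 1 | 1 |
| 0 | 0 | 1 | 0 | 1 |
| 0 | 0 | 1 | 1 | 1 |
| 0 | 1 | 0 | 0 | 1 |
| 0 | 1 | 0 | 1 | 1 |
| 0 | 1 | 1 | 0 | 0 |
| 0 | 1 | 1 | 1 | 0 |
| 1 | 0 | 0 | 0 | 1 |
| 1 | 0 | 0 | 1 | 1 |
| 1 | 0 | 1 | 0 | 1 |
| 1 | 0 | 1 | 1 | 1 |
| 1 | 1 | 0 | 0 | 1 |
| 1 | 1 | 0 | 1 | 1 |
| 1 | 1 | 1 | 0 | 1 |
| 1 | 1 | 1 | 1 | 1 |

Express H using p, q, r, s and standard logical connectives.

There are just 2 zero rows: (0,1,1,0), (0,1,1,1). Their minterms are ¬p·q·r·¬s, ¬p·q·r·s; the OR of those covers precisely the 0-outputs, and negating it yields H.

H(p, q, r, s) = NOT ((((NOT p AND q) AND r) AND NOT s) OR (((NOT p AND q) AND r) AND s))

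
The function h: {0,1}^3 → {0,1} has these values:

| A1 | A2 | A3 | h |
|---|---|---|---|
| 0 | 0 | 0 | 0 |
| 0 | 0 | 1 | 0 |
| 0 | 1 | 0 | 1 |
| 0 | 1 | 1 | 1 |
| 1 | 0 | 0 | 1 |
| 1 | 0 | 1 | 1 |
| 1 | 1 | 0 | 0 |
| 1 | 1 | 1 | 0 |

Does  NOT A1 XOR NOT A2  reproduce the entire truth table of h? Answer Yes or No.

Yes

Evaluate NOT A1 XOR NOT A2 on each row and compare to h:
  A1=0, A2=0, A3=0: formula gives 0, h = 0 ✓
  A1=0, A2=0, A3=1: formula gives 0, h = 0 ✓
  A1=0, A2=1, A3=0: formula gives 1, h = 1 ✓
  A1=0, A2=1, A3=1: formula gives 1, h = 1 ✓
  A1=1, A2=0, A3=0: formula gives 1, h = 1 ✓
  …and likewise for the remaining 3 rows.
Every row agrees, so the formula is equivalent.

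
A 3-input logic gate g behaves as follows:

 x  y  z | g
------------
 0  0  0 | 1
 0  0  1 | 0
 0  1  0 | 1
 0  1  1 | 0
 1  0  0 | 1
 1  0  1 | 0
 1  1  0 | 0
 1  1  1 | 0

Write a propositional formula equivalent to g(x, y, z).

g(x, y, z) = (((~x & ~y) & ~z) | ((~x & y) & ~z)) | ((x & ~y) & ~z)

The 1-rows are (0,0,0), (0,1,0), (1,0,0). Each contributes one minterm — ¬x·¬y·¬z; ¬x·y·¬z; x·¬y·¬z — and their disjunction is a sum-of-products form of g.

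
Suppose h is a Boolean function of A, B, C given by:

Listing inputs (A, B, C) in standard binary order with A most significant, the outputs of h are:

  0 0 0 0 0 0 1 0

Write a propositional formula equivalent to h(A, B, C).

h(A, B, C) = (A & B) & ~C

Only row (1,1,0) gives 1. That row's minterm A·B·¬C is h directly.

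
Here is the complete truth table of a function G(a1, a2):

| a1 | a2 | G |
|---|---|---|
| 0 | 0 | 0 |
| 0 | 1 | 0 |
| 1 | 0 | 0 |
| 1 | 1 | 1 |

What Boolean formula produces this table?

The output is 1 only when every input is 1 — the AND of all inputs.

G(a1, a2) = a1 ∧ a2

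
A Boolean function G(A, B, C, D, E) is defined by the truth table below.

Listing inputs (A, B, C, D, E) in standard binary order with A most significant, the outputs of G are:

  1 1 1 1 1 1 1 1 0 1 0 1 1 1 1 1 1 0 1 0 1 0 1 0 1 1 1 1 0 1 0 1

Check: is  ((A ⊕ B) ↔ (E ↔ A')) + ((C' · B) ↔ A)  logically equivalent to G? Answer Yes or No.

Evaluate ((A ⊕ B) ↔ (E ↔ A')) + ((C' · B) ↔ A) on each row and compare to G:
  A=0, B=0, C=0, D=0, E=0: formula gives 1, G = 1 ✓
  A=0, B=0, C=0, D=0, E=1: formula gives 1, G = 1 ✓
  A=0, B=0, C=0, D=1, E=0: formula gives 1, G = 1 ✓
  A=0, B=0, C=0, D=1, E=1: formula gives 1, G = 1 ✓
  … (the remaining 28 rows also agree.)
All 32 rows match — the expression computes G exactly.

Yes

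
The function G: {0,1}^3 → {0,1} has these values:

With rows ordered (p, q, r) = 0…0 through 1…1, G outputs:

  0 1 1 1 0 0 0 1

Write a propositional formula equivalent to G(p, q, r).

G=1 on 4 inputs: (0,0,1), (0,1,0), (0,1,1), (1,1,1). Reading each as a conjunction of literals (¬p·¬q·r, ¬p·q·¬r, ¬p·q·r, p·q·r) and taking the OR gives the canonical DNF.

G(p, q, r) = ((((~p & ~q) & r) | ((~p & q) & ~r)) | ((~p & q) & r)) | ((p & q) & r)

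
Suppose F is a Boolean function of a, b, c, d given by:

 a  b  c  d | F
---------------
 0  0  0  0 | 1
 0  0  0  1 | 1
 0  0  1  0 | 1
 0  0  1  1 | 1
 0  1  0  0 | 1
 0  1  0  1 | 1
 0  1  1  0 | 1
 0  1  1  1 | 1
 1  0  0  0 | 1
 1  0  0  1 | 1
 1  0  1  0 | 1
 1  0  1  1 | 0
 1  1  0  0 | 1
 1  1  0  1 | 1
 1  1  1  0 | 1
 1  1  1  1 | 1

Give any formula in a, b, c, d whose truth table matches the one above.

F is 0 on exactly one input, (1,0,1,1), whose minterm is a·¬b·c·d. So F is the negation of that single conjunction.

F(a, b, c, d) = NOT (((a AND NOT b) AND c) AND d)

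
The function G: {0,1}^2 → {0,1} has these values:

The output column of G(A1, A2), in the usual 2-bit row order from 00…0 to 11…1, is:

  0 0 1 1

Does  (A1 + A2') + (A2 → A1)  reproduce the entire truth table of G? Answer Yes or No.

No

Evaluate (A1 + A2') + (A2 → A1) on each row and compare to G:
  A1=0, A2=0: formula gives 1, but G = 0 ✗
A single disagreement suffices: at (0,0) they differ, so the formula does not compute G.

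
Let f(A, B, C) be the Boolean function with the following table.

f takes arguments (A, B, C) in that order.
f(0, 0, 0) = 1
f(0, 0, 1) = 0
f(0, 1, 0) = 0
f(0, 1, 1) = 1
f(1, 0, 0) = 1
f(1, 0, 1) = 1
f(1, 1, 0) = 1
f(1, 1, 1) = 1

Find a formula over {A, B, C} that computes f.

f(A, B, C) = NOT (((NOT A AND NOT B) AND C) OR ((NOT A AND B) AND NOT C))

f is 0 on only 2 rows — (0,0,1), (0,1,0). Writing each as a minterm (¬A·¬B·C, ¬A·B·¬C) and OR-ing them characterizes exactly where f=0, so f is the negation of that disjunction.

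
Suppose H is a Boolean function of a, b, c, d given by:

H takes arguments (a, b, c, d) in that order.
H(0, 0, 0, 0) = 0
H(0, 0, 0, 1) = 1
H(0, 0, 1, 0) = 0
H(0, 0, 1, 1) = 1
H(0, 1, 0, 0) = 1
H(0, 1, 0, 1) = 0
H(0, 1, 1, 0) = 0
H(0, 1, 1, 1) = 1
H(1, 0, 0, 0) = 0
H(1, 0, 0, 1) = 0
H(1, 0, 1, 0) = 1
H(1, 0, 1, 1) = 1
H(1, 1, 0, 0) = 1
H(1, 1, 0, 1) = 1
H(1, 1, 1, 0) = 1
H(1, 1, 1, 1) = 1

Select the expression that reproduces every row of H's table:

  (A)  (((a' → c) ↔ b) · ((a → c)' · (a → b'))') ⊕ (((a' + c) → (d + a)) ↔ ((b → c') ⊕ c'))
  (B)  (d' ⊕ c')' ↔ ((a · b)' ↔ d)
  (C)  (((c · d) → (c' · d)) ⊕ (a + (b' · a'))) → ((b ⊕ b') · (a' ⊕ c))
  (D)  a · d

A

(B): at (0,0,0,1) it gives 0, but H = 1 — eliminated.
(C): at (0,0,0,0) it gives 1, but H = 0 — eliminated.
(D): at (0,0,0,1) it gives 0, but H = 1 — eliminated.
That leaves (A). Evaluating it on every row reproduces the table of H exactly.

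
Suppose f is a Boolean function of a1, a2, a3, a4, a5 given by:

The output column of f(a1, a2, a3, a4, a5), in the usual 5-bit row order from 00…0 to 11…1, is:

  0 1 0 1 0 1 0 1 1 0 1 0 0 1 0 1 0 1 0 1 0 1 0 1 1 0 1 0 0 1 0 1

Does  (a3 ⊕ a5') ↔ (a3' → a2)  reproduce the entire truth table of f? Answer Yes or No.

Evaluate (a3 ⊕ a5') ↔ (a3' → a2) on each row and compare to f:
  a1=0, a2=0, a3=0, a4=0, a5=0: formula gives 0, f = 0 ✓
  a1=0, a2=0, a3=0, a4=0, a5=1: formula gives 1, f = 1 ✓
  a1=0, a2=0, a3=0, a4=1, a5=0: formula gives 0, f = 0 ✓
  a1=0, a2=0, a3=0, a4=1, a5=1: formula gives 1, f = 1 ✓
  …and likewise for the remaining 28 rows.
All 32 rows match — the expression computes f exactly.

Yes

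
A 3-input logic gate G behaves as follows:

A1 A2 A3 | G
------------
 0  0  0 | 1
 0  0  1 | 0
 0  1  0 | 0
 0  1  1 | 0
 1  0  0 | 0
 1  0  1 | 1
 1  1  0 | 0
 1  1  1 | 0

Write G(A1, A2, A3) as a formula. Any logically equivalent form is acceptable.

G(A1, A2, A3) = ((NOT A1 AND NOT A2) AND NOT A3) OR ((A1 AND NOT A2) AND A3)

The 1-rows are (0,0,0), (1,0,1). Each contributes one minterm — ¬A1·¬A2·¬A3; A1·¬A2·A3 — and their disjunction is a sum-of-products form of G.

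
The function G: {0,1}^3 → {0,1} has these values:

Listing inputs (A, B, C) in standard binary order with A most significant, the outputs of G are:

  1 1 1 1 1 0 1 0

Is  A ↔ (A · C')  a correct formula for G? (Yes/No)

Yes

Test each input against both G and the formula:
  A=0, B=0, C=0: formula gives 1, G = 1 ✓
  A=0, B=0, C=1: formula gives 1, G = 1 ✓
  A=0, B=1, C=0: formula gives 1, G = 1 ✓
  A=0, B=1, C=1: formula gives 1, G = 1 ✓
  A=1, B=0, C=0: formula gives 1, G = 1 ✓
  …and likewise for the remaining 3 rows.
No disagreement on any input; they are logically equivalent.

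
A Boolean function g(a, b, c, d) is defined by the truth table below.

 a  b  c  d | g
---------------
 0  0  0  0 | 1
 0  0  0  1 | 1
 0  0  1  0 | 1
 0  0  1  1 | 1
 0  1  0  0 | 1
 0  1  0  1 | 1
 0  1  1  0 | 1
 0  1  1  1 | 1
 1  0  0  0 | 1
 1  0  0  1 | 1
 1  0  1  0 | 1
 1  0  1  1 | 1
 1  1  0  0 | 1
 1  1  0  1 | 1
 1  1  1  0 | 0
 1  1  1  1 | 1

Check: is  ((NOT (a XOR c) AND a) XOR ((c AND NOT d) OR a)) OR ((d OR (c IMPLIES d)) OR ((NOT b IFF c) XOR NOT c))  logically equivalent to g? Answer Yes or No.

Yes

Evaluate ((NOT (a XOR c) AND a) XOR ((c AND NOT d) OR a)) OR ((d OR (c IMPLIES d)) OR ((NOT b IFF c) XOR NOT c)) on each row and compare to g:
  a=0, b=0, c=0, d=0: formula gives 1, g = 1 ✓
  a=0, b=0, c=0, d=1: formula gives 1, g = 1 ✓
  a=0, b=0, c=1, d=0: formula gives 1, g = 1 ✓
  a=0, b=0, c=1, d=1: formula gives 1, g = 1 ✓
  … (the remaining 12 rows also agree.)
All 16 rows match — the expression computes g exactly.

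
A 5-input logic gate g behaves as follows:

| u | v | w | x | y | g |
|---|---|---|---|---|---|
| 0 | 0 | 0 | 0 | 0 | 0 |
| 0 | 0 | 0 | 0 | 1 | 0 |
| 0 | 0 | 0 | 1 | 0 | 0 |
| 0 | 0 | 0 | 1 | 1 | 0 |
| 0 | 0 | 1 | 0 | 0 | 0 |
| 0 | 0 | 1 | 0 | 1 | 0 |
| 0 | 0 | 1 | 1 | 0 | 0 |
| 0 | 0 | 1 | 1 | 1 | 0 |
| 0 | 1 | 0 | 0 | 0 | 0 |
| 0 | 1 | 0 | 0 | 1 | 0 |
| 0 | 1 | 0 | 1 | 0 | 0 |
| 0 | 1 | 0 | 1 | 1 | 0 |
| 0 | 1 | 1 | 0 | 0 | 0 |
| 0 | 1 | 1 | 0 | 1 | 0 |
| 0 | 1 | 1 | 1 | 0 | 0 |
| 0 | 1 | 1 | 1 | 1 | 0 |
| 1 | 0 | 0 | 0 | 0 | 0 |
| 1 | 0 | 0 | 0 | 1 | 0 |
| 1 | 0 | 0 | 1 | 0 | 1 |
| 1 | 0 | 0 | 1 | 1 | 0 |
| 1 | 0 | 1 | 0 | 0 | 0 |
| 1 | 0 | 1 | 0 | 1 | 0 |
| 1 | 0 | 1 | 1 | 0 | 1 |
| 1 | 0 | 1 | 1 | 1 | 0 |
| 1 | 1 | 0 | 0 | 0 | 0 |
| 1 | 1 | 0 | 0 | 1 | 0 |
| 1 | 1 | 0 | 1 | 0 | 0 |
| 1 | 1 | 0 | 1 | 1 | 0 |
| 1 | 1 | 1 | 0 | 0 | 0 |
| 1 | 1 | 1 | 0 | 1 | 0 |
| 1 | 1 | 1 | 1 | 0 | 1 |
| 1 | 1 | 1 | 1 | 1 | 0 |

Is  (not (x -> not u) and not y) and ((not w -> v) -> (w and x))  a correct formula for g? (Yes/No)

Yes

Evaluate (not (x -> not u) and not y) and ((not w -> v) -> (w and x)) on each row and compare to g:
  u=0, v=0, w=0, x=0, y=0: formula gives 0, g = 0 ✓
  u=0, v=0, w=0, x=0, y=1: formula gives 0, g = 0 ✓
  u=0, v=0, w=0, x=1, y=0: formula gives 0, g = 0 ✓
  u=0, v=0, w=0, x=1, y=1: formula gives 0, g = 0 ✓
  … (the remaining 28 rows also agree.)
Every row agrees, so the formula is equivalent.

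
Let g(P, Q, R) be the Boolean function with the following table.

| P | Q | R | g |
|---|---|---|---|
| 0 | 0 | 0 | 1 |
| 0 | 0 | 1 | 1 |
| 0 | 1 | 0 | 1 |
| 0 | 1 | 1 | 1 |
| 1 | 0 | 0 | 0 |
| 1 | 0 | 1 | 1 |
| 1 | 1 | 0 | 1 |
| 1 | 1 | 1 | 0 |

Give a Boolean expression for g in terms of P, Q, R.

g(P, Q, R) = ~(((P & ~Q) & ~R) | ((P & Q) & R))

There are just 2 zero rows: (1,0,0), (1,1,1). Their minterms are P·¬Q·¬R, P·Q·R; the OR of those covers precisely the 0-outputs, and negating it yields g.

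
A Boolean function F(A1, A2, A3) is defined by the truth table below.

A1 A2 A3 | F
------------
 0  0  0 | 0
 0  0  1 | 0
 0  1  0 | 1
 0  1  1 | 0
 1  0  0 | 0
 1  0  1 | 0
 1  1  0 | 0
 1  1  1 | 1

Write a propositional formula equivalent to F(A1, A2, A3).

Collect the rows where F=1 — (0,1,0), (1,1,1) — and write one minterm per row: ¬A1·A2·¬A3, A1·A2·A3. Their union (logical OR) reproduces the table exactly.

F(A1, A2, A3) = ((not A1 and A2) and not A3) or ((A1 and A2) and A3)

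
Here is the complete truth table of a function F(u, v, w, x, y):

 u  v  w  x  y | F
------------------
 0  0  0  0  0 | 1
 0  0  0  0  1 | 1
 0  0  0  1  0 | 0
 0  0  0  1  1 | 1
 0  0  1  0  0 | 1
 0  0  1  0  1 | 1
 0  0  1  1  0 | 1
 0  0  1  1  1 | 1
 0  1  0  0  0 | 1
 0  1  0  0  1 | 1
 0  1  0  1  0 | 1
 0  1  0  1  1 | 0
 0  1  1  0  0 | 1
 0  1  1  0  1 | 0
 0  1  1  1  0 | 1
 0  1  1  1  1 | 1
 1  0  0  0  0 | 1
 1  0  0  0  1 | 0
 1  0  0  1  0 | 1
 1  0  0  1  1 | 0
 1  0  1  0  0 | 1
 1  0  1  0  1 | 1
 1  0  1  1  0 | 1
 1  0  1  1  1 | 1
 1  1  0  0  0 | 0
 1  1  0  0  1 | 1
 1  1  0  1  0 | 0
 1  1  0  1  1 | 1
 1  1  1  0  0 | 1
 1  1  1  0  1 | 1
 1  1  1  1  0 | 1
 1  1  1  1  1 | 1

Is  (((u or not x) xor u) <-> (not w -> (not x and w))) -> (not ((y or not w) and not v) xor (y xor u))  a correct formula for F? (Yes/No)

Check the formula against F row by row:
  u=0, v=0, w=0, x=0, y=0: formula gives 1, F = 1 ✓
  u=0, v=0, w=0, x=0, y=1: formula gives 1, F = 1 ✓
  u=0, v=0, w=0, x=1, y=0: formula gives 0, F = 0 ✓
  u=0, v=0, w=0, x=1, y=1: formula gives 1, F = 1 ✓
  … (the remaining 28 rows also agree.)
No disagreement on any input; they are logically equivalent.

Yes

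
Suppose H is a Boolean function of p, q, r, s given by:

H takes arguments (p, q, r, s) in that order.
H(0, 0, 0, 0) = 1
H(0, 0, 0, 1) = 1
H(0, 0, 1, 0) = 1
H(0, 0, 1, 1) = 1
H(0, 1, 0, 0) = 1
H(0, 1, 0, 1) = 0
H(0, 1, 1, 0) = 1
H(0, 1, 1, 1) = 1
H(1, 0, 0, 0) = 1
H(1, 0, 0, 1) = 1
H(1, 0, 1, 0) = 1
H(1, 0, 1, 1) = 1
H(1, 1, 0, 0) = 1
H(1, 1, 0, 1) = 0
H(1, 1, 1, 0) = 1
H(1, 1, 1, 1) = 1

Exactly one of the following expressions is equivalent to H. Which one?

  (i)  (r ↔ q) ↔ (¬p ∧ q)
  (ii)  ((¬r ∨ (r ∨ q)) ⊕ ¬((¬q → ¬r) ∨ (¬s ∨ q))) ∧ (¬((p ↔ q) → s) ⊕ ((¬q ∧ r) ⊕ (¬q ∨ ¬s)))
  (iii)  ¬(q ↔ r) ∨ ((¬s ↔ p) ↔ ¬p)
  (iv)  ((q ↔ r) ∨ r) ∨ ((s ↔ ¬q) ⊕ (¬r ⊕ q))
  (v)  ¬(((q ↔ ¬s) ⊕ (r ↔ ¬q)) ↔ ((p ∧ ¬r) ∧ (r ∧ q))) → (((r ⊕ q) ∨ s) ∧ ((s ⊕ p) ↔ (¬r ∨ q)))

(i) disagrees with H on (0,0,0,0) (formula → 0, table → 1); rule it out.
(ii) disagrees with H on (0,0,0,0) (formula → 0, table → 1); rule it out.
(iii) disagrees with H on (0,0,0,0) (formula → 0, table → 1); rule it out.
(v) disagrees with H on (0,1,0,1) (formula → 1, table → 0); rule it out.
Only (iv) survives; checking it on all 16 rows confirms it matches H.

iv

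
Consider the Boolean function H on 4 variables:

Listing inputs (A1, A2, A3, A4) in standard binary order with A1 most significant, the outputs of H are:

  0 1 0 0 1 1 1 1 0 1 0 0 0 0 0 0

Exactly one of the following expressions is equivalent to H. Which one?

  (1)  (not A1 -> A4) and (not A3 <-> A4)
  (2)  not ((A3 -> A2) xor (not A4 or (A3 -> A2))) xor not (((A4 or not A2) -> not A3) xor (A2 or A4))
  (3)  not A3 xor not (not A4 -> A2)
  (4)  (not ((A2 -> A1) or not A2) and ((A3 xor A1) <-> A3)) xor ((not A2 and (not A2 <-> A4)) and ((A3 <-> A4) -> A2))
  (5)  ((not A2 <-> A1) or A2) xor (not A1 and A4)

(1) fails at (0,1,0,0): the formula yields 0, H is 1.
(2) fails at (0,0,0,0): the formula yields 1, H is 0.
(3) fails at (0,0,1,0): the formula yields 1, H is 0.
(5) fails at (0,0,1,1): the formula yields 1, H is 0.
That leaves (4). Evaluating it on every row reproduces the table of H exactly.

4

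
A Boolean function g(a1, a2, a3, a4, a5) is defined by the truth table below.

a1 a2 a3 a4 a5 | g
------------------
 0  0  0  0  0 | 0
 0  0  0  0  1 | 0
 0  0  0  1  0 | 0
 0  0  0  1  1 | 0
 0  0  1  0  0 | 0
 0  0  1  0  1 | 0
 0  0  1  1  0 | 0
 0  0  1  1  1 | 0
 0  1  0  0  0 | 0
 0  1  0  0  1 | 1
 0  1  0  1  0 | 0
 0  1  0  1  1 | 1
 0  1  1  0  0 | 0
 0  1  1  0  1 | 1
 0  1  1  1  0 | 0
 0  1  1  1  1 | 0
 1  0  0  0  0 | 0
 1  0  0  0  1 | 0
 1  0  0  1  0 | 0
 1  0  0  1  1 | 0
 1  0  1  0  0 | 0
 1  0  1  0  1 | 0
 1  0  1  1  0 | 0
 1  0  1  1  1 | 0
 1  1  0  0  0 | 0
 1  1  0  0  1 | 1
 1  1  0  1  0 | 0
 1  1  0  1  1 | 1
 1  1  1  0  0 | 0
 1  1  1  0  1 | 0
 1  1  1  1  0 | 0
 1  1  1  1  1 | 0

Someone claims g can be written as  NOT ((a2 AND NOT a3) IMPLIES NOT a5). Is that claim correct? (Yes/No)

No

Test each input against both g and the formula:
  a1=0, a2=0, a3=0, a4=0, a5=0: formula gives 0, g = 0 ✓
  a1=0, a2=0, a3=0, a4=0, a5=1: formula gives 0, g = 0 ✓
  a1=0, a2=0, a3=0, a4=1, a5=0: formula gives 0, g = 0 ✓
  a1=0, a2=0, a3=0, a4=1, a5=1: formula gives 0, g = 0 ✓
  …
  a1=0, a2=1, a3=1, a4=0, a5=1: formula gives 0, but g = 1 ✗
Since they disagree at (0,1,1,0,1), the expression is not a correct formula for g.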